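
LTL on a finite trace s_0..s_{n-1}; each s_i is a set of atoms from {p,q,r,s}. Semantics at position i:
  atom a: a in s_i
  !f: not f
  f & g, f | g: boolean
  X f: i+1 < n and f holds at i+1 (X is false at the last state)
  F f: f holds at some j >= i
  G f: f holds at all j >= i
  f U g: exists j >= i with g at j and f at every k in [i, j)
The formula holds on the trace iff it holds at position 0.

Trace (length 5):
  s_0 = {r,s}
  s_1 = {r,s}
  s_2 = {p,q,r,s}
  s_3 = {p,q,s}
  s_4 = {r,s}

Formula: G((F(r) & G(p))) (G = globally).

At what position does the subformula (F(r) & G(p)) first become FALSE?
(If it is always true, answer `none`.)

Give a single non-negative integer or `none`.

Answer: 0

Derivation:
s_0={r,s}: (F(r) & G(p))=False F(r)=True r=True G(p)=False p=False
s_1={r,s}: (F(r) & G(p))=False F(r)=True r=True G(p)=False p=False
s_2={p,q,r,s}: (F(r) & G(p))=False F(r)=True r=True G(p)=False p=True
s_3={p,q,s}: (F(r) & G(p))=False F(r)=True r=False G(p)=False p=True
s_4={r,s}: (F(r) & G(p))=False F(r)=True r=True G(p)=False p=False
G((F(r) & G(p))) holds globally = False
First violation at position 0.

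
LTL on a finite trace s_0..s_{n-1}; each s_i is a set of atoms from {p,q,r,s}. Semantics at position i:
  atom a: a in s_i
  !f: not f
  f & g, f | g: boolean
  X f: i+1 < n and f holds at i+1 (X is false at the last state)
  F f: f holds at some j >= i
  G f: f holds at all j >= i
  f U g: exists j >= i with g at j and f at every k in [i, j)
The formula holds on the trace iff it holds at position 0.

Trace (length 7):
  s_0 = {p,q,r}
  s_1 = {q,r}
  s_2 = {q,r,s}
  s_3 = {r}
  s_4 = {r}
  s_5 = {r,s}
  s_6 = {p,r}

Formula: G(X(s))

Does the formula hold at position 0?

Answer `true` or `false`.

Answer: false

Derivation:
s_0={p,q,r}: G(X(s))=False X(s)=False s=False
s_1={q,r}: G(X(s))=False X(s)=True s=False
s_2={q,r,s}: G(X(s))=False X(s)=False s=True
s_3={r}: G(X(s))=False X(s)=False s=False
s_4={r}: G(X(s))=False X(s)=True s=False
s_5={r,s}: G(X(s))=False X(s)=False s=True
s_6={p,r}: G(X(s))=False X(s)=False s=False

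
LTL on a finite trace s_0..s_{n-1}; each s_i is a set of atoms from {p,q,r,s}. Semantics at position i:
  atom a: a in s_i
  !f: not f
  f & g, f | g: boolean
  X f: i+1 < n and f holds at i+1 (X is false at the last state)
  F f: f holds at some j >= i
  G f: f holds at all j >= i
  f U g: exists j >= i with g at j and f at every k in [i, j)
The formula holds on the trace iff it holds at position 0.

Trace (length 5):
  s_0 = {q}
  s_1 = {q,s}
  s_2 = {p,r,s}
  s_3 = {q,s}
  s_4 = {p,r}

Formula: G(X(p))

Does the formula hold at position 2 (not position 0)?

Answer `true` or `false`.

Answer: false

Derivation:
s_0={q}: G(X(p))=False X(p)=False p=False
s_1={q,s}: G(X(p))=False X(p)=True p=False
s_2={p,r,s}: G(X(p))=False X(p)=False p=True
s_3={q,s}: G(X(p))=False X(p)=True p=False
s_4={p,r}: G(X(p))=False X(p)=False p=True
Evaluating at position 2: result = False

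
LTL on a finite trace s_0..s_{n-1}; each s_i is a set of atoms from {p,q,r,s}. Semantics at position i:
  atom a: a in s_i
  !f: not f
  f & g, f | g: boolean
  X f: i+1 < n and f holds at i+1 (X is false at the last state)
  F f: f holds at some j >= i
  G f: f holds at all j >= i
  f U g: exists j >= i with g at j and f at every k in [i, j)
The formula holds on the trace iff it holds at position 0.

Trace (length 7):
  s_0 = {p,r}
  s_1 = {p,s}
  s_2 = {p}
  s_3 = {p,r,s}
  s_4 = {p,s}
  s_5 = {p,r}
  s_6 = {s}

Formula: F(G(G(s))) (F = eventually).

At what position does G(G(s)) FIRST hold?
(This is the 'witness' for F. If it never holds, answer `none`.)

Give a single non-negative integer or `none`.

s_0={p,r}: G(G(s))=False G(s)=False s=False
s_1={p,s}: G(G(s))=False G(s)=False s=True
s_2={p}: G(G(s))=False G(s)=False s=False
s_3={p,r,s}: G(G(s))=False G(s)=False s=True
s_4={p,s}: G(G(s))=False G(s)=False s=True
s_5={p,r}: G(G(s))=False G(s)=False s=False
s_6={s}: G(G(s))=True G(s)=True s=True
F(G(G(s))) holds; first witness at position 6.

Answer: 6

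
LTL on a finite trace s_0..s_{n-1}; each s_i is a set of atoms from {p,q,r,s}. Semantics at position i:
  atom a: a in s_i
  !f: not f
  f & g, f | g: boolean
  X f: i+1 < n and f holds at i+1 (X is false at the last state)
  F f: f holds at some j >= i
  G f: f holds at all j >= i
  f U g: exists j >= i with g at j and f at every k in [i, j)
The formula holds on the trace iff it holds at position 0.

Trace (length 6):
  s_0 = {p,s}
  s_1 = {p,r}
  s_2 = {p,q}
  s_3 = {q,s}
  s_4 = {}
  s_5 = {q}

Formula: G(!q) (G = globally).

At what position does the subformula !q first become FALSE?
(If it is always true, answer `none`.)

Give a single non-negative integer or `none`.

s_0={p,s}: !q=True q=False
s_1={p,r}: !q=True q=False
s_2={p,q}: !q=False q=True
s_3={q,s}: !q=False q=True
s_4={}: !q=True q=False
s_5={q}: !q=False q=True
G(!q) holds globally = False
First violation at position 2.

Answer: 2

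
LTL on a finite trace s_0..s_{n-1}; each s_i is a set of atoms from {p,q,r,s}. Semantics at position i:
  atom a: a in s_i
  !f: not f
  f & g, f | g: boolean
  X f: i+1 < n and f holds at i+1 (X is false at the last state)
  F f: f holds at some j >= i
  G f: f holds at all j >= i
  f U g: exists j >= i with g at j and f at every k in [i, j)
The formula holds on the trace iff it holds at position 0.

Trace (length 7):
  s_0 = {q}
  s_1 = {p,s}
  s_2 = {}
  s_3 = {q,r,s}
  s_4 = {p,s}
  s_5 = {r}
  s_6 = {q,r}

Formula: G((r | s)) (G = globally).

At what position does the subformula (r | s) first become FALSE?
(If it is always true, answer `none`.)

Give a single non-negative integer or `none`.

s_0={q}: (r | s)=False r=False s=False
s_1={p,s}: (r | s)=True r=False s=True
s_2={}: (r | s)=False r=False s=False
s_3={q,r,s}: (r | s)=True r=True s=True
s_4={p,s}: (r | s)=True r=False s=True
s_5={r}: (r | s)=True r=True s=False
s_6={q,r}: (r | s)=True r=True s=False
G((r | s)) holds globally = False
First violation at position 0.

Answer: 0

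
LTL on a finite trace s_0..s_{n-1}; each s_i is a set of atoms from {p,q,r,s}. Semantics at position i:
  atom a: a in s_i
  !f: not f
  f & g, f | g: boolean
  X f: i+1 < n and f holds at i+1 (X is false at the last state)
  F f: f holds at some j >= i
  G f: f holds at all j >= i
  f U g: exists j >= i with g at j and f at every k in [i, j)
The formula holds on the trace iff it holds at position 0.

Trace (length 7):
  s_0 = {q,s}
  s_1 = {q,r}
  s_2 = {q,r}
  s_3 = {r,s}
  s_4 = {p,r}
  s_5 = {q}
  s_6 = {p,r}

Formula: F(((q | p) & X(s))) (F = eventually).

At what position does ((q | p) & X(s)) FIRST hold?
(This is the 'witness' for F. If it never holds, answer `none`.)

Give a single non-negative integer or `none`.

Answer: 2

Derivation:
s_0={q,s}: ((q | p) & X(s))=False (q | p)=True q=True p=False X(s)=False s=True
s_1={q,r}: ((q | p) & X(s))=False (q | p)=True q=True p=False X(s)=False s=False
s_2={q,r}: ((q | p) & X(s))=True (q | p)=True q=True p=False X(s)=True s=False
s_3={r,s}: ((q | p) & X(s))=False (q | p)=False q=False p=False X(s)=False s=True
s_4={p,r}: ((q | p) & X(s))=False (q | p)=True q=False p=True X(s)=False s=False
s_5={q}: ((q | p) & X(s))=False (q | p)=True q=True p=False X(s)=False s=False
s_6={p,r}: ((q | p) & X(s))=False (q | p)=True q=False p=True X(s)=False s=False
F(((q | p) & X(s))) holds; first witness at position 2.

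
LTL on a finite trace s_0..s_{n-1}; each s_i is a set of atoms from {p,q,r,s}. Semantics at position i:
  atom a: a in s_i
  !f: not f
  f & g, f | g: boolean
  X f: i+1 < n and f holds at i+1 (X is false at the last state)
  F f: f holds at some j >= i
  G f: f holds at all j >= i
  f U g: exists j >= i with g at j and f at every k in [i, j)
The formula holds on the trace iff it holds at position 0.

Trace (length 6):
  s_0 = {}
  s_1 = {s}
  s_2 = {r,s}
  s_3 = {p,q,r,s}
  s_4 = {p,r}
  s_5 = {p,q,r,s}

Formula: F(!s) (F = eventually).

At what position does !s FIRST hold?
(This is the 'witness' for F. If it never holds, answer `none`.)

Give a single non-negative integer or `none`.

s_0={}: !s=True s=False
s_1={s}: !s=False s=True
s_2={r,s}: !s=False s=True
s_3={p,q,r,s}: !s=False s=True
s_4={p,r}: !s=True s=False
s_5={p,q,r,s}: !s=False s=True
F(!s) holds; first witness at position 0.

Answer: 0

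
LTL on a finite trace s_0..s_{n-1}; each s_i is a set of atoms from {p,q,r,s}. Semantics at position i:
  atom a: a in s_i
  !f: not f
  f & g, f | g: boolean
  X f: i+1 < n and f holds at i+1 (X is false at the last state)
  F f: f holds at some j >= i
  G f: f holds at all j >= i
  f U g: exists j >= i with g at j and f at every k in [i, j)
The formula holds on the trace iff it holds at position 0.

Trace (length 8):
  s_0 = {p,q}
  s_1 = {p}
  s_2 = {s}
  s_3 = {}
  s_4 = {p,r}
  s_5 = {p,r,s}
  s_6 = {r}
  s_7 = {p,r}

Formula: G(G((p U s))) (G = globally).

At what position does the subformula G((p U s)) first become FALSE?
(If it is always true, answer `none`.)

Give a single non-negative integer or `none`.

Answer: 0

Derivation:
s_0={p,q}: G((p U s))=False (p U s)=True p=True s=False
s_1={p}: G((p U s))=False (p U s)=True p=True s=False
s_2={s}: G((p U s))=False (p U s)=True p=False s=True
s_3={}: G((p U s))=False (p U s)=False p=False s=False
s_4={p,r}: G((p U s))=False (p U s)=True p=True s=False
s_5={p,r,s}: G((p U s))=False (p U s)=True p=True s=True
s_6={r}: G((p U s))=False (p U s)=False p=False s=False
s_7={p,r}: G((p U s))=False (p U s)=False p=True s=False
G(G((p U s))) holds globally = False
First violation at position 0.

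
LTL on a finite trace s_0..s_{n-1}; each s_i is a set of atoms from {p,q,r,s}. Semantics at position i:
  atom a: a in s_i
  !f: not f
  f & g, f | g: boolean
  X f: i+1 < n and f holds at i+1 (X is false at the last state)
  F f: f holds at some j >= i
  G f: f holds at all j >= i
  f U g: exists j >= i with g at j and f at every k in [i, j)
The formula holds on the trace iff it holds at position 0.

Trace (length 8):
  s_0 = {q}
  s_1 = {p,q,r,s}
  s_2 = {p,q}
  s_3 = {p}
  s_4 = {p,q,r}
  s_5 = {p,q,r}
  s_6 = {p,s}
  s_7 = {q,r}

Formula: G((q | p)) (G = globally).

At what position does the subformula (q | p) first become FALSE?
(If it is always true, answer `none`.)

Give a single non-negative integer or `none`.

s_0={q}: (q | p)=True q=True p=False
s_1={p,q,r,s}: (q | p)=True q=True p=True
s_2={p,q}: (q | p)=True q=True p=True
s_3={p}: (q | p)=True q=False p=True
s_4={p,q,r}: (q | p)=True q=True p=True
s_5={p,q,r}: (q | p)=True q=True p=True
s_6={p,s}: (q | p)=True q=False p=True
s_7={q,r}: (q | p)=True q=True p=False
G((q | p)) holds globally = True
No violation — formula holds at every position.

Answer: none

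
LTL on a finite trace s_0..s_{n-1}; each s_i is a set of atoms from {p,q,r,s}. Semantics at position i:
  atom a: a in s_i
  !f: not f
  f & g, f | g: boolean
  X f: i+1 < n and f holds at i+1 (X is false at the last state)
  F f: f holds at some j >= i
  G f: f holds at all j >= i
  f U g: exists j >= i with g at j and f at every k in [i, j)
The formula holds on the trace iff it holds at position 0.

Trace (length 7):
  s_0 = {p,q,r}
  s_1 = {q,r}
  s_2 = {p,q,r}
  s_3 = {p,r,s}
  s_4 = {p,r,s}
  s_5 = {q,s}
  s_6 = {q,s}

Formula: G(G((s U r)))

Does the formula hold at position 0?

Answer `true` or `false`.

Answer: false

Derivation:
s_0={p,q,r}: G(G((s U r)))=False G((s U r))=False (s U r)=True s=False r=True
s_1={q,r}: G(G((s U r)))=False G((s U r))=False (s U r)=True s=False r=True
s_2={p,q,r}: G(G((s U r)))=False G((s U r))=False (s U r)=True s=False r=True
s_3={p,r,s}: G(G((s U r)))=False G((s U r))=False (s U r)=True s=True r=True
s_4={p,r,s}: G(G((s U r)))=False G((s U r))=False (s U r)=True s=True r=True
s_5={q,s}: G(G((s U r)))=False G((s U r))=False (s U r)=False s=True r=False
s_6={q,s}: G(G((s U r)))=False G((s U r))=False (s U r)=False s=True r=False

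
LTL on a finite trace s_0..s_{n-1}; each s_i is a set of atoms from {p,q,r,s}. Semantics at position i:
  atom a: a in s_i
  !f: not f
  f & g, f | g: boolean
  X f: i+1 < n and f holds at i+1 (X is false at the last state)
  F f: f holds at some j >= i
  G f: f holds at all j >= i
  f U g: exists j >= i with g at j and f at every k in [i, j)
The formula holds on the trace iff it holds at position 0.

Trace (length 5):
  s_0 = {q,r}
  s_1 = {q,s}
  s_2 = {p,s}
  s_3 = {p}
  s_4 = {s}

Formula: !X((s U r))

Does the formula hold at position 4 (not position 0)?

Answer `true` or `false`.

s_0={q,r}: !X((s U r))=True X((s U r))=False (s U r)=True s=False r=True
s_1={q,s}: !X((s U r))=True X((s U r))=False (s U r)=False s=True r=False
s_2={p,s}: !X((s U r))=True X((s U r))=False (s U r)=False s=True r=False
s_3={p}: !X((s U r))=True X((s U r))=False (s U r)=False s=False r=False
s_4={s}: !X((s U r))=True X((s U r))=False (s U r)=False s=True r=False
Evaluating at position 4: result = True

Answer: true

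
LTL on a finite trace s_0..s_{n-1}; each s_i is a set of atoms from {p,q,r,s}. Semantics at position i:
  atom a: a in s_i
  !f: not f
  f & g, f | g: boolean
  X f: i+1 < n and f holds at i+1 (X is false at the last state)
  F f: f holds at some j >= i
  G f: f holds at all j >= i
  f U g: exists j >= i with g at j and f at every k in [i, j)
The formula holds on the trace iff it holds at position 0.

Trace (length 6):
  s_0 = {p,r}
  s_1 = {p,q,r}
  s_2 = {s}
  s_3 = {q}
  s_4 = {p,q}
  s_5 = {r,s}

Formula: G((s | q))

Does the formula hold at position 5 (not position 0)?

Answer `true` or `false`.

Answer: true

Derivation:
s_0={p,r}: G((s | q))=False (s | q)=False s=False q=False
s_1={p,q,r}: G((s | q))=True (s | q)=True s=False q=True
s_2={s}: G((s | q))=True (s | q)=True s=True q=False
s_3={q}: G((s | q))=True (s | q)=True s=False q=True
s_4={p,q}: G((s | q))=True (s | q)=True s=False q=True
s_5={r,s}: G((s | q))=True (s | q)=True s=True q=False
Evaluating at position 5: result = True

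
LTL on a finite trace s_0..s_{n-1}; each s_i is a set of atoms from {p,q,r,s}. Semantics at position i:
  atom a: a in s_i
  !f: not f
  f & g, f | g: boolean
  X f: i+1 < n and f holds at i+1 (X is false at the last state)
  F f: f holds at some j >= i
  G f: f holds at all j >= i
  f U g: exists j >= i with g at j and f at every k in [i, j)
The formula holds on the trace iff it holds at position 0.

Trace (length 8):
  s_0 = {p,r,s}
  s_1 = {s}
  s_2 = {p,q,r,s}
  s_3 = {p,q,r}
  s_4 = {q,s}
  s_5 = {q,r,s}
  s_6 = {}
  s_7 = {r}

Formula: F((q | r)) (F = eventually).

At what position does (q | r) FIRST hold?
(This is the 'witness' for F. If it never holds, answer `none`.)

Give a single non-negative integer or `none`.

s_0={p,r,s}: (q | r)=True q=False r=True
s_1={s}: (q | r)=False q=False r=False
s_2={p,q,r,s}: (q | r)=True q=True r=True
s_3={p,q,r}: (q | r)=True q=True r=True
s_4={q,s}: (q | r)=True q=True r=False
s_5={q,r,s}: (q | r)=True q=True r=True
s_6={}: (q | r)=False q=False r=False
s_7={r}: (q | r)=True q=False r=True
F((q | r)) holds; first witness at position 0.

Answer: 0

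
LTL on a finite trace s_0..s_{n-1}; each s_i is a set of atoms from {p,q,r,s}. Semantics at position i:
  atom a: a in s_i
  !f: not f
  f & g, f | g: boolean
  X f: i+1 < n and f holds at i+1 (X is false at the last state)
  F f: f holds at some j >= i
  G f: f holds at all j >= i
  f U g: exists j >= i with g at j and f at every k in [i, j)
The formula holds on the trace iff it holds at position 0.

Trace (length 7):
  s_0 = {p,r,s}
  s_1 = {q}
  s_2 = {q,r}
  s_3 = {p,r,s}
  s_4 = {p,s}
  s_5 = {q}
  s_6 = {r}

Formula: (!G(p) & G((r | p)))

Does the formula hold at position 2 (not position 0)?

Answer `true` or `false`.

Answer: false

Derivation:
s_0={p,r,s}: (!G(p) & G((r | p)))=False !G(p)=True G(p)=False p=True G((r | p))=False (r | p)=True r=True
s_1={q}: (!G(p) & G((r | p)))=False !G(p)=True G(p)=False p=False G((r | p))=False (r | p)=False r=False
s_2={q,r}: (!G(p) & G((r | p)))=False !G(p)=True G(p)=False p=False G((r | p))=False (r | p)=True r=True
s_3={p,r,s}: (!G(p) & G((r | p)))=False !G(p)=True G(p)=False p=True G((r | p))=False (r | p)=True r=True
s_4={p,s}: (!G(p) & G((r | p)))=False !G(p)=True G(p)=False p=True G((r | p))=False (r | p)=True r=False
s_5={q}: (!G(p) & G((r | p)))=False !G(p)=True G(p)=False p=False G((r | p))=False (r | p)=False r=False
s_6={r}: (!G(p) & G((r | p)))=True !G(p)=True G(p)=False p=False G((r | p))=True (r | p)=True r=True
Evaluating at position 2: result = False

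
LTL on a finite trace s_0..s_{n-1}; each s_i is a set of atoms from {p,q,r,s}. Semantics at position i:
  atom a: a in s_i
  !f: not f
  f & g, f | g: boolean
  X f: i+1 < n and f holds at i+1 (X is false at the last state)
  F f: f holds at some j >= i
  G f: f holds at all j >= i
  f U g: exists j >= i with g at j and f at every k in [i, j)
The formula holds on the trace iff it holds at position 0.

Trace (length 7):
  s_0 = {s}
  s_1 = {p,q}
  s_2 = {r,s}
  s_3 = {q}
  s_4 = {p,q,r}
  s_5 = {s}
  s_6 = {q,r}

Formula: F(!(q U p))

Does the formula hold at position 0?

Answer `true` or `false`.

s_0={s}: F(!(q U p))=True !(q U p)=True (q U p)=False q=False p=False
s_1={p,q}: F(!(q U p))=True !(q U p)=False (q U p)=True q=True p=True
s_2={r,s}: F(!(q U p))=True !(q U p)=True (q U p)=False q=False p=False
s_3={q}: F(!(q U p))=True !(q U p)=False (q U p)=True q=True p=False
s_4={p,q,r}: F(!(q U p))=True !(q U p)=False (q U p)=True q=True p=True
s_5={s}: F(!(q U p))=True !(q U p)=True (q U p)=False q=False p=False
s_6={q,r}: F(!(q U p))=True !(q U p)=True (q U p)=False q=True p=False

Answer: true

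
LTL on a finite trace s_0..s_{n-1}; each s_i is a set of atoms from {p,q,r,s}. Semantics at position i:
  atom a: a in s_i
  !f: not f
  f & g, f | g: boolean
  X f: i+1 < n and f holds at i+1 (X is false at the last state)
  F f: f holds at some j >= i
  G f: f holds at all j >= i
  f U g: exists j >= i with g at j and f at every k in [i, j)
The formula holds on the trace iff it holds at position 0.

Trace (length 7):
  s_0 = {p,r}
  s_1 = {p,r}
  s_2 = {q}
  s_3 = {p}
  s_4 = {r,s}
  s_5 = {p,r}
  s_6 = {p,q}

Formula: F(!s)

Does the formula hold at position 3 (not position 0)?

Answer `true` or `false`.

s_0={p,r}: F(!s)=True !s=True s=False
s_1={p,r}: F(!s)=True !s=True s=False
s_2={q}: F(!s)=True !s=True s=False
s_3={p}: F(!s)=True !s=True s=False
s_4={r,s}: F(!s)=True !s=False s=True
s_5={p,r}: F(!s)=True !s=True s=False
s_6={p,q}: F(!s)=True !s=True s=False
Evaluating at position 3: result = True

Answer: true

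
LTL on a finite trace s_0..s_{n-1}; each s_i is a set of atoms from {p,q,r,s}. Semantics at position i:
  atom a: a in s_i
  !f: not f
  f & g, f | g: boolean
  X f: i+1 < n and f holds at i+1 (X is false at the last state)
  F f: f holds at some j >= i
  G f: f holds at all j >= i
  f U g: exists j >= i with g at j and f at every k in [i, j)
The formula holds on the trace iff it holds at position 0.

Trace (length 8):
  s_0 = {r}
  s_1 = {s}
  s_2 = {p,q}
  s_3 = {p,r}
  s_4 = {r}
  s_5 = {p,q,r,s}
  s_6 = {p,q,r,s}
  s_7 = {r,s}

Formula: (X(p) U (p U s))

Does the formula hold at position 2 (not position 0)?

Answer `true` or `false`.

s_0={r}: (X(p) U (p U s))=False X(p)=False p=False (p U s)=False s=False
s_1={s}: (X(p) U (p U s))=True X(p)=True p=False (p U s)=True s=True
s_2={p,q}: (X(p) U (p U s))=False X(p)=True p=True (p U s)=False s=False
s_3={p,r}: (X(p) U (p U s))=False X(p)=False p=True (p U s)=False s=False
s_4={r}: (X(p) U (p U s))=True X(p)=True p=False (p U s)=False s=False
s_5={p,q,r,s}: (X(p) U (p U s))=True X(p)=True p=True (p U s)=True s=True
s_6={p,q,r,s}: (X(p) U (p U s))=True X(p)=False p=True (p U s)=True s=True
s_7={r,s}: (X(p) U (p U s))=True X(p)=False p=False (p U s)=True s=True
Evaluating at position 2: result = False

Answer: false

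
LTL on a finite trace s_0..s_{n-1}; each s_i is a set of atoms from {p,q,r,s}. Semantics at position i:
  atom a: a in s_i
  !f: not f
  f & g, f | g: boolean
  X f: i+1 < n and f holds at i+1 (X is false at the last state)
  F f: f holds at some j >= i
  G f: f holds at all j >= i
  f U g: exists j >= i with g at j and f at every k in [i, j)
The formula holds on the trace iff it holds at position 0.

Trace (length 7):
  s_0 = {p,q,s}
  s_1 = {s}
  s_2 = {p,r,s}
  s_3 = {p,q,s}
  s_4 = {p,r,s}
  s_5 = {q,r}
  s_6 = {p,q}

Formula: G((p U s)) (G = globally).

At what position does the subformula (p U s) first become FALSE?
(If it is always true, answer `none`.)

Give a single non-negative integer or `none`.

s_0={p,q,s}: (p U s)=True p=True s=True
s_1={s}: (p U s)=True p=False s=True
s_2={p,r,s}: (p U s)=True p=True s=True
s_3={p,q,s}: (p U s)=True p=True s=True
s_4={p,r,s}: (p U s)=True p=True s=True
s_5={q,r}: (p U s)=False p=False s=False
s_6={p,q}: (p U s)=False p=True s=False
G((p U s)) holds globally = False
First violation at position 5.

Answer: 5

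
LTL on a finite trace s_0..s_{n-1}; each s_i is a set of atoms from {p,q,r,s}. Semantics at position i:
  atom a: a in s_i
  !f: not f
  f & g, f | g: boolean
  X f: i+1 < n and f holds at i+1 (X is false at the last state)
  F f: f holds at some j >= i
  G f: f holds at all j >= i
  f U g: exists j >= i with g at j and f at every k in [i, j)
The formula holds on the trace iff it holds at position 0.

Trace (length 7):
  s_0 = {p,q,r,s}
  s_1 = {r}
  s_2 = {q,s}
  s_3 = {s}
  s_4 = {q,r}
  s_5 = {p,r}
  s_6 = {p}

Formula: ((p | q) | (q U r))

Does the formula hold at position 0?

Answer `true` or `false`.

Answer: true

Derivation:
s_0={p,q,r,s}: ((p | q) | (q U r))=True (p | q)=True p=True q=True (q U r)=True r=True
s_1={r}: ((p | q) | (q U r))=True (p | q)=False p=False q=False (q U r)=True r=True
s_2={q,s}: ((p | q) | (q U r))=True (p | q)=True p=False q=True (q U r)=False r=False
s_3={s}: ((p | q) | (q U r))=False (p | q)=False p=False q=False (q U r)=False r=False
s_4={q,r}: ((p | q) | (q U r))=True (p | q)=True p=False q=True (q U r)=True r=True
s_5={p,r}: ((p | q) | (q U r))=True (p | q)=True p=True q=False (q U r)=True r=True
s_6={p}: ((p | q) | (q U r))=True (p | q)=True p=True q=False (q U r)=False r=False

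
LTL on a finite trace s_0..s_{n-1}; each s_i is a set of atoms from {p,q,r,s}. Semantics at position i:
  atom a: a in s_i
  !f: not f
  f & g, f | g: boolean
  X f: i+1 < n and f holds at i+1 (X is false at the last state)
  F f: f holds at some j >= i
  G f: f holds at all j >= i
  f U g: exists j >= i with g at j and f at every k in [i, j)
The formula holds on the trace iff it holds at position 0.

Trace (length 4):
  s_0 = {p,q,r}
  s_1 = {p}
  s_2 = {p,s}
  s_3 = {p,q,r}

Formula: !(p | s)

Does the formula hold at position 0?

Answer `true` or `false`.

s_0={p,q,r}: !(p | s)=False (p | s)=True p=True s=False
s_1={p}: !(p | s)=False (p | s)=True p=True s=False
s_2={p,s}: !(p | s)=False (p | s)=True p=True s=True
s_3={p,q,r}: !(p | s)=False (p | s)=True p=True s=False

Answer: false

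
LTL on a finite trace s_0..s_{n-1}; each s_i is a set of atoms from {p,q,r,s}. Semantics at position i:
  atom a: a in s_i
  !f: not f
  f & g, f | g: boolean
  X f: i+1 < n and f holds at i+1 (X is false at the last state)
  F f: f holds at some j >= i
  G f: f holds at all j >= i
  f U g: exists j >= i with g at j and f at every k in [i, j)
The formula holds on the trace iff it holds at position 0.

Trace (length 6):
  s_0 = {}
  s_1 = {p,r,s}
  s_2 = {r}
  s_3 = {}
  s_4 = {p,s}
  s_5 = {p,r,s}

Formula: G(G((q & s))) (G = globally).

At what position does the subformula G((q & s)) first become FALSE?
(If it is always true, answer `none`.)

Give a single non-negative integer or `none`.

s_0={}: G((q & s))=False (q & s)=False q=False s=False
s_1={p,r,s}: G((q & s))=False (q & s)=False q=False s=True
s_2={r}: G((q & s))=False (q & s)=False q=False s=False
s_3={}: G((q & s))=False (q & s)=False q=False s=False
s_4={p,s}: G((q & s))=False (q & s)=False q=False s=True
s_5={p,r,s}: G((q & s))=False (q & s)=False q=False s=True
G(G((q & s))) holds globally = False
First violation at position 0.

Answer: 0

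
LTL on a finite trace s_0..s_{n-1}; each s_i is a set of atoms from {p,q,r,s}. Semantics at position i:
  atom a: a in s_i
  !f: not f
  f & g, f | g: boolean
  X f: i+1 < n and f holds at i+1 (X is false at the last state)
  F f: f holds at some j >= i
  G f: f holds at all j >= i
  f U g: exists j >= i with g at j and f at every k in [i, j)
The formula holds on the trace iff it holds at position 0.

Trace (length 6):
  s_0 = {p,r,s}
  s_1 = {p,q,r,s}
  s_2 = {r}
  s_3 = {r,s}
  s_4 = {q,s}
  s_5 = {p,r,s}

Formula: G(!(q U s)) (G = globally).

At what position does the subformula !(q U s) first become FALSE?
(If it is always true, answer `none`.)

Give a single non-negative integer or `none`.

s_0={p,r,s}: !(q U s)=False (q U s)=True q=False s=True
s_1={p,q,r,s}: !(q U s)=False (q U s)=True q=True s=True
s_2={r}: !(q U s)=True (q U s)=False q=False s=False
s_3={r,s}: !(q U s)=False (q U s)=True q=False s=True
s_4={q,s}: !(q U s)=False (q U s)=True q=True s=True
s_5={p,r,s}: !(q U s)=False (q U s)=True q=False s=True
G(!(q U s)) holds globally = False
First violation at position 0.

Answer: 0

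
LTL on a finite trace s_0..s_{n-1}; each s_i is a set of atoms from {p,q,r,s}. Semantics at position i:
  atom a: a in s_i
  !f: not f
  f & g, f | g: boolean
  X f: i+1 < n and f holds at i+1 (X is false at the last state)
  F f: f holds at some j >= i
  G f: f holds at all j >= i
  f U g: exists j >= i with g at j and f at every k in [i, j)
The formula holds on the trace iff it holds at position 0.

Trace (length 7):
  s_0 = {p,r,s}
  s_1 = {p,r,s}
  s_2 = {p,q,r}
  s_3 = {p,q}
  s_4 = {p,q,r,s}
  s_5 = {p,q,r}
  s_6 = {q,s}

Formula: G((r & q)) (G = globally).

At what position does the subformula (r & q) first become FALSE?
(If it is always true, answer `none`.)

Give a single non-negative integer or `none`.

Answer: 0

Derivation:
s_0={p,r,s}: (r & q)=False r=True q=False
s_1={p,r,s}: (r & q)=False r=True q=False
s_2={p,q,r}: (r & q)=True r=True q=True
s_3={p,q}: (r & q)=False r=False q=True
s_4={p,q,r,s}: (r & q)=True r=True q=True
s_5={p,q,r}: (r & q)=True r=True q=True
s_6={q,s}: (r & q)=False r=False q=True
G((r & q)) holds globally = False
First violation at position 0.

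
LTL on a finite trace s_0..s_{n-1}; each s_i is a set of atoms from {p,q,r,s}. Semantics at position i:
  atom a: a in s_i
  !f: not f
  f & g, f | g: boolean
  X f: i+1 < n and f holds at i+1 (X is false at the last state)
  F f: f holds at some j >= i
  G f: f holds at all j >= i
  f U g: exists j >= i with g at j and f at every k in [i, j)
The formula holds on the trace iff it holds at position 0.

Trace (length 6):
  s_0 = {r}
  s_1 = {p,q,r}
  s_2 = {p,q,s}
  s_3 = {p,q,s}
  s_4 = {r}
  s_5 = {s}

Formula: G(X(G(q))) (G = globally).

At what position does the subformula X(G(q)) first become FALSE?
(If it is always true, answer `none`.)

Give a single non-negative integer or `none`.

Answer: 0

Derivation:
s_0={r}: X(G(q))=False G(q)=False q=False
s_1={p,q,r}: X(G(q))=False G(q)=False q=True
s_2={p,q,s}: X(G(q))=False G(q)=False q=True
s_3={p,q,s}: X(G(q))=False G(q)=False q=True
s_4={r}: X(G(q))=False G(q)=False q=False
s_5={s}: X(G(q))=False G(q)=False q=False
G(X(G(q))) holds globally = False
First violation at position 0.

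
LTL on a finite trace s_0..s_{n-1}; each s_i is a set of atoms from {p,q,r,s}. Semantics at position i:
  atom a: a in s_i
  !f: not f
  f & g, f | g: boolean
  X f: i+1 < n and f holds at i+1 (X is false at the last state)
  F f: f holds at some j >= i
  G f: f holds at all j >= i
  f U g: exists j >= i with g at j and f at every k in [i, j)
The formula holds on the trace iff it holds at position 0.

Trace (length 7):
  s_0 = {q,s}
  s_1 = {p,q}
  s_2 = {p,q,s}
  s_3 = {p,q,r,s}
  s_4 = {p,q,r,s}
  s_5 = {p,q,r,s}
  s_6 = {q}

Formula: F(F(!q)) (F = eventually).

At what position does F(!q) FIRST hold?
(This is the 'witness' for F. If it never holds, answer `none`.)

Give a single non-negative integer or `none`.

Answer: none

Derivation:
s_0={q,s}: F(!q)=False !q=False q=True
s_1={p,q}: F(!q)=False !q=False q=True
s_2={p,q,s}: F(!q)=False !q=False q=True
s_3={p,q,r,s}: F(!q)=False !q=False q=True
s_4={p,q,r,s}: F(!q)=False !q=False q=True
s_5={p,q,r,s}: F(!q)=False !q=False q=True
s_6={q}: F(!q)=False !q=False q=True
F(F(!q)) does not hold (no witness exists).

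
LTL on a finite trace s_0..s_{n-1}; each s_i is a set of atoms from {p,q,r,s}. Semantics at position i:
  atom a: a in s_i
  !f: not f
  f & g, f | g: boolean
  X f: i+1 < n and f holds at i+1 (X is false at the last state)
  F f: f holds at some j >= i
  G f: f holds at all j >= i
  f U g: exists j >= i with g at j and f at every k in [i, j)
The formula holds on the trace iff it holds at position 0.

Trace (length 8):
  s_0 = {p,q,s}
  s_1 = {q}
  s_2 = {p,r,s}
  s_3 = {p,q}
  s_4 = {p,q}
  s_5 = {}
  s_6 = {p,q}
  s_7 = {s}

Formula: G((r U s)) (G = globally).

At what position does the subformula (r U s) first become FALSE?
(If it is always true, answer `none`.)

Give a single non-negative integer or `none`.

s_0={p,q,s}: (r U s)=True r=False s=True
s_1={q}: (r U s)=False r=False s=False
s_2={p,r,s}: (r U s)=True r=True s=True
s_3={p,q}: (r U s)=False r=False s=False
s_4={p,q}: (r U s)=False r=False s=False
s_5={}: (r U s)=False r=False s=False
s_6={p,q}: (r U s)=False r=False s=False
s_7={s}: (r U s)=True r=False s=True
G((r U s)) holds globally = False
First violation at position 1.

Answer: 1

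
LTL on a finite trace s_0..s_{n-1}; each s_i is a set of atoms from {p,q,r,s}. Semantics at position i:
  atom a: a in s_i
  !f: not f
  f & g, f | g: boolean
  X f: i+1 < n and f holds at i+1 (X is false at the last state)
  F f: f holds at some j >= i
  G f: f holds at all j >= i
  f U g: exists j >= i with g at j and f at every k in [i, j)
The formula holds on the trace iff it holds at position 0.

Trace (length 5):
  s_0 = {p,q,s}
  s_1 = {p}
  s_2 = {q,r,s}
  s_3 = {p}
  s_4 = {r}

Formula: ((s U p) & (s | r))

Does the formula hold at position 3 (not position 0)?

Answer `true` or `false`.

s_0={p,q,s}: ((s U p) & (s | r))=True (s U p)=True s=True p=True (s | r)=True r=False
s_1={p}: ((s U p) & (s | r))=False (s U p)=True s=False p=True (s | r)=False r=False
s_2={q,r,s}: ((s U p) & (s | r))=True (s U p)=True s=True p=False (s | r)=True r=True
s_3={p}: ((s U p) & (s | r))=False (s U p)=True s=False p=True (s | r)=False r=False
s_4={r}: ((s U p) & (s | r))=False (s U p)=False s=False p=False (s | r)=True r=True
Evaluating at position 3: result = False

Answer: false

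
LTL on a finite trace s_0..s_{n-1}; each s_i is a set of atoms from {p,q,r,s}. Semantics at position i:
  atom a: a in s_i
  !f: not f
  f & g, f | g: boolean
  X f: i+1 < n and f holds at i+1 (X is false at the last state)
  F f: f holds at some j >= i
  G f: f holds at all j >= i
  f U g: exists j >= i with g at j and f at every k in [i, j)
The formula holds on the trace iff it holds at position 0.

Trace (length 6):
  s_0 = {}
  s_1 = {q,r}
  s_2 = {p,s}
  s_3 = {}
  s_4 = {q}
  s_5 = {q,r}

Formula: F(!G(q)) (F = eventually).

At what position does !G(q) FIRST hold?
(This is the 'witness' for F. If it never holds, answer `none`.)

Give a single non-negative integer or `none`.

Answer: 0

Derivation:
s_0={}: !G(q)=True G(q)=False q=False
s_1={q,r}: !G(q)=True G(q)=False q=True
s_2={p,s}: !G(q)=True G(q)=False q=False
s_3={}: !G(q)=True G(q)=False q=False
s_4={q}: !G(q)=False G(q)=True q=True
s_5={q,r}: !G(q)=False G(q)=True q=True
F(!G(q)) holds; first witness at position 0.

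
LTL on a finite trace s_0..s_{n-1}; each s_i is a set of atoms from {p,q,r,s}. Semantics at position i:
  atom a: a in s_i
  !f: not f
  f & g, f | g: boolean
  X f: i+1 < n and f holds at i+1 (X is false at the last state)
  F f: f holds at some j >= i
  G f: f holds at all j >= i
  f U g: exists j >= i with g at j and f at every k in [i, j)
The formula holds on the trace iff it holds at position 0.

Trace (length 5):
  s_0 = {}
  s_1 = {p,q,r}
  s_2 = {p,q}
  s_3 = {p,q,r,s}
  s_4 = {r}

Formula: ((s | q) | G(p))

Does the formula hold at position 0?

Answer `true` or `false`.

s_0={}: ((s | q) | G(p))=False (s | q)=False s=False q=False G(p)=False p=False
s_1={p,q,r}: ((s | q) | G(p))=True (s | q)=True s=False q=True G(p)=False p=True
s_2={p,q}: ((s | q) | G(p))=True (s | q)=True s=False q=True G(p)=False p=True
s_3={p,q,r,s}: ((s | q) | G(p))=True (s | q)=True s=True q=True G(p)=False p=True
s_4={r}: ((s | q) | G(p))=False (s | q)=False s=False q=False G(p)=False p=False

Answer: false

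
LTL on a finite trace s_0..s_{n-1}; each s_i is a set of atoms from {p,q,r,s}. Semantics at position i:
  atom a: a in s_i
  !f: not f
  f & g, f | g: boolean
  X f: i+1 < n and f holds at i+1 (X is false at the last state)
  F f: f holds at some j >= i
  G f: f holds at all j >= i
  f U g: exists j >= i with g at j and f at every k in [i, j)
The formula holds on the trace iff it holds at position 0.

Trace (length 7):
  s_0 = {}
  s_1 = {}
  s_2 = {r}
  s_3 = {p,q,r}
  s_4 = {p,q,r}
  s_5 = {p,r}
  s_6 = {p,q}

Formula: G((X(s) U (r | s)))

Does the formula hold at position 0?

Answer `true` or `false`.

s_0={}: G((X(s) U (r | s)))=False (X(s) U (r | s))=False X(s)=False s=False (r | s)=False r=False
s_1={}: G((X(s) U (r | s)))=False (X(s) U (r | s))=False X(s)=False s=False (r | s)=False r=False
s_2={r}: G((X(s) U (r | s)))=False (X(s) U (r | s))=True X(s)=False s=False (r | s)=True r=True
s_3={p,q,r}: G((X(s) U (r | s)))=False (X(s) U (r | s))=True X(s)=False s=False (r | s)=True r=True
s_4={p,q,r}: G((X(s) U (r | s)))=False (X(s) U (r | s))=True X(s)=False s=False (r | s)=True r=True
s_5={p,r}: G((X(s) U (r | s)))=False (X(s) U (r | s))=True X(s)=False s=False (r | s)=True r=True
s_6={p,q}: G((X(s) U (r | s)))=False (X(s) U (r | s))=False X(s)=False s=False (r | s)=False r=False

Answer: false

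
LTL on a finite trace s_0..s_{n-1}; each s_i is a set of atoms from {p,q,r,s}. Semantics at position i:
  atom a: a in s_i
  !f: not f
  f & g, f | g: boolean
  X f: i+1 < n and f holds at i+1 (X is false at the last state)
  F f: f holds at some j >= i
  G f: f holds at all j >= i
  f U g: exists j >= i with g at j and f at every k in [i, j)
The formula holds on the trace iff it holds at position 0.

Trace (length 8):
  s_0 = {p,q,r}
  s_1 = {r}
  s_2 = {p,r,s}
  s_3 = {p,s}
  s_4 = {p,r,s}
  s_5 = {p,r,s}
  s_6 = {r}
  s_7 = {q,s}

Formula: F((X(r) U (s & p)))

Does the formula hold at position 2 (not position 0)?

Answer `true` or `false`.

Answer: true

Derivation:
s_0={p,q,r}: F((X(r) U (s & p)))=True (X(r) U (s & p))=True X(r)=True r=True (s & p)=False s=False p=True
s_1={r}: F((X(r) U (s & p)))=True (X(r) U (s & p))=True X(r)=True r=True (s & p)=False s=False p=False
s_2={p,r,s}: F((X(r) U (s & p)))=True (X(r) U (s & p))=True X(r)=False r=True (s & p)=True s=True p=True
s_3={p,s}: F((X(r) U (s & p)))=True (X(r) U (s & p))=True X(r)=True r=False (s & p)=True s=True p=True
s_4={p,r,s}: F((X(r) U (s & p)))=True (X(r) U (s & p))=True X(r)=True r=True (s & p)=True s=True p=True
s_5={p,r,s}: F((X(r) U (s & p)))=True (X(r) U (s & p))=True X(r)=True r=True (s & p)=True s=True p=True
s_6={r}: F((X(r) U (s & p)))=False (X(r) U (s & p))=False X(r)=False r=True (s & p)=False s=False p=False
s_7={q,s}: F((X(r) U (s & p)))=False (X(r) U (s & p))=False X(r)=False r=False (s & p)=False s=True p=False
Evaluating at position 2: result = True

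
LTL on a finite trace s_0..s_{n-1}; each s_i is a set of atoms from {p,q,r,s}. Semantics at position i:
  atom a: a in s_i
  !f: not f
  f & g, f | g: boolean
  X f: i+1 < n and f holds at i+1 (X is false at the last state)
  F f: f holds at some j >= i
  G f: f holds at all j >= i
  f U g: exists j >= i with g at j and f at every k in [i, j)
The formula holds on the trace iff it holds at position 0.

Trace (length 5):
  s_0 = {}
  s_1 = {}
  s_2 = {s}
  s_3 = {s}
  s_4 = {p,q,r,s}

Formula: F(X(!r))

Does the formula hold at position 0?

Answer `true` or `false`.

Answer: true

Derivation:
s_0={}: F(X(!r))=True X(!r)=True !r=True r=False
s_1={}: F(X(!r))=True X(!r)=True !r=True r=False
s_2={s}: F(X(!r))=True X(!r)=True !r=True r=False
s_3={s}: F(X(!r))=False X(!r)=False !r=True r=False
s_4={p,q,r,s}: F(X(!r))=False X(!r)=False !r=False r=True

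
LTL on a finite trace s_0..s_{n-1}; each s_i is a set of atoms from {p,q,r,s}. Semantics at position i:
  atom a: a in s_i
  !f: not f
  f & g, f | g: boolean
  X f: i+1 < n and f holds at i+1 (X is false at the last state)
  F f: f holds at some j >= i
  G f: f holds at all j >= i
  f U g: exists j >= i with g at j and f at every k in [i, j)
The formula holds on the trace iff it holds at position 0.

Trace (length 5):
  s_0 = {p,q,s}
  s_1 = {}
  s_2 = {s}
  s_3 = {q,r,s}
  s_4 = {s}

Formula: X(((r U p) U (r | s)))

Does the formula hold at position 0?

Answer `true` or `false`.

s_0={p,q,s}: X(((r U p) U (r | s)))=False ((r U p) U (r | s))=True (r U p)=True r=False p=True (r | s)=True s=True
s_1={}: X(((r U p) U (r | s)))=True ((r U p) U (r | s))=False (r U p)=False r=False p=False (r | s)=False s=False
s_2={s}: X(((r U p) U (r | s)))=True ((r U p) U (r | s))=True (r U p)=False r=False p=False (r | s)=True s=True
s_3={q,r,s}: X(((r U p) U (r | s)))=True ((r U p) U (r | s))=True (r U p)=False r=True p=False (r | s)=True s=True
s_4={s}: X(((r U p) U (r | s)))=False ((r U p) U (r | s))=True (r U p)=False r=False p=False (r | s)=True s=True

Answer: false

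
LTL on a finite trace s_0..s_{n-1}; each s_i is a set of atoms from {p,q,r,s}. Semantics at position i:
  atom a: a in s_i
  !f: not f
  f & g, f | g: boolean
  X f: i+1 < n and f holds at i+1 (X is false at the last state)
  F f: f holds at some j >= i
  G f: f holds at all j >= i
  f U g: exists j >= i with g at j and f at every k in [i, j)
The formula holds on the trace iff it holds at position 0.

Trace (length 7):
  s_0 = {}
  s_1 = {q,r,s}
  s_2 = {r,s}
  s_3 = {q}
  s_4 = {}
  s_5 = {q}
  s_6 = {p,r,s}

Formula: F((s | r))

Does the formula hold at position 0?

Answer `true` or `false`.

Answer: true

Derivation:
s_0={}: F((s | r))=True (s | r)=False s=False r=False
s_1={q,r,s}: F((s | r))=True (s | r)=True s=True r=True
s_2={r,s}: F((s | r))=True (s | r)=True s=True r=True
s_3={q}: F((s | r))=True (s | r)=False s=False r=False
s_4={}: F((s | r))=True (s | r)=False s=False r=False
s_5={q}: F((s | r))=True (s | r)=False s=False r=False
s_6={p,r,s}: F((s | r))=True (s | r)=True s=True r=True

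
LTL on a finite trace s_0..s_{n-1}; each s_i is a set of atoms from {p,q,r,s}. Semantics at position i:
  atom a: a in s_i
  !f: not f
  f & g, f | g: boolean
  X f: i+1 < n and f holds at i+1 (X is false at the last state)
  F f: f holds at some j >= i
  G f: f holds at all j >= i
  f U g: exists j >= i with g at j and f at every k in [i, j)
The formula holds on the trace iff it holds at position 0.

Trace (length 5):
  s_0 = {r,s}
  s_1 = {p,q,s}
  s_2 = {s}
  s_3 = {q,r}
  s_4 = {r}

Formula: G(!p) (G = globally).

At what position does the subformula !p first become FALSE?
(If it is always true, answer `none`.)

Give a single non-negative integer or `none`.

Answer: 1

Derivation:
s_0={r,s}: !p=True p=False
s_1={p,q,s}: !p=False p=True
s_2={s}: !p=True p=False
s_3={q,r}: !p=True p=False
s_4={r}: !p=True p=False
G(!p) holds globally = False
First violation at position 1.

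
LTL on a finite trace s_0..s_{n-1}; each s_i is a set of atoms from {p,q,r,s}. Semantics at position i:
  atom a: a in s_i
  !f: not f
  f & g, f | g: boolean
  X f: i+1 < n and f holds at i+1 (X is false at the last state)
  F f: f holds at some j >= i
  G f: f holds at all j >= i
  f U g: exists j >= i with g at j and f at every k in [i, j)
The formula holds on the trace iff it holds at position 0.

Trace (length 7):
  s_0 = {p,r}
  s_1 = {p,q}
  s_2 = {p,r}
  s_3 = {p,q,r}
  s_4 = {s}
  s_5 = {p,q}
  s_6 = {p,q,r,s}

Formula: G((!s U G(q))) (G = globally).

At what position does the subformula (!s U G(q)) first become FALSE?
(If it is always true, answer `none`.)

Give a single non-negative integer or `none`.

Answer: 0

Derivation:
s_0={p,r}: (!s U G(q))=False !s=True s=False G(q)=False q=False
s_1={p,q}: (!s U G(q))=False !s=True s=False G(q)=False q=True
s_2={p,r}: (!s U G(q))=False !s=True s=False G(q)=False q=False
s_3={p,q,r}: (!s U G(q))=False !s=True s=False G(q)=False q=True
s_4={s}: (!s U G(q))=False !s=False s=True G(q)=False q=False
s_5={p,q}: (!s U G(q))=True !s=True s=False G(q)=True q=True
s_6={p,q,r,s}: (!s U G(q))=True !s=False s=True G(q)=True q=True
G((!s U G(q))) holds globally = False
First violation at position 0.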